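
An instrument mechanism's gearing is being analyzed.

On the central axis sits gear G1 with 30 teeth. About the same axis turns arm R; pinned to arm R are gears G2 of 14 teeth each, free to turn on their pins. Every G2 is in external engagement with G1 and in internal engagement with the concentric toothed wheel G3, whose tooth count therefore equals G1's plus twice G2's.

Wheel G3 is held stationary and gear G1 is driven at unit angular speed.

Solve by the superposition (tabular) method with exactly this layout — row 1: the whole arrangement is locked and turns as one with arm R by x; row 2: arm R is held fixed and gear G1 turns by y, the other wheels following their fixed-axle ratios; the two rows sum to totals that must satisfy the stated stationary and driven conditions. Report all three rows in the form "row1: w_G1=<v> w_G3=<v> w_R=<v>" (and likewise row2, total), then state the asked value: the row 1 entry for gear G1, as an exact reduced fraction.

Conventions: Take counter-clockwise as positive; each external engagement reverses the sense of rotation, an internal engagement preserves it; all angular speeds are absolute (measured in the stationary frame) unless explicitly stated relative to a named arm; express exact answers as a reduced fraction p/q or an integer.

planetary set (30T centre, 14T on arm, 58T internal) — Willis relation
superposition row 1 [locked train]: every member turns x
row 2: sun turns y, ring = −(30/58)·y, arm 0
boundary: total ω_ring = x − (30/58)·y = 0 and total ω_sun = x + y = 1  ⇒  y = 29/44, x = 15/44
row 2 ring = −(30/58)·29/44 = -15/44
totals (row 1 + row 2): sun 15/44 + 29/44 = 1, ring 15/44 + (-15/44) = 0, arm 15/44 + 0 = 15/44
asked cell (row1, sun) = 15/44

row1: w_G1=15/44 w_G3=15/44 w_R=15/44
row2: w_G1=29/44 w_G3=-15/44 w_R=0
total: w_G1=1 w_G3=0 w_R=15/44
asked value: 15/44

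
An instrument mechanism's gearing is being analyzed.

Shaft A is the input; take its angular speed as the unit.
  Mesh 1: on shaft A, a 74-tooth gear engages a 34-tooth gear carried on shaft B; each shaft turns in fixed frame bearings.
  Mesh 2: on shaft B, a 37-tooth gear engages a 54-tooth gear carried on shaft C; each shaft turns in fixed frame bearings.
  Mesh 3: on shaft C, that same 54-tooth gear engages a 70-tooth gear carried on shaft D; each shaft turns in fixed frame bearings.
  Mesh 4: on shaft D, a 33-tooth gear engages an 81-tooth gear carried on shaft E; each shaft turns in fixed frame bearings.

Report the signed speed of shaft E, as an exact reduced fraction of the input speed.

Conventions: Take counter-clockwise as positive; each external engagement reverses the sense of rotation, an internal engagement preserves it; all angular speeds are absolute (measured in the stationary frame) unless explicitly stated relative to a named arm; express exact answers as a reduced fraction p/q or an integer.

15059/32130

4-mesh fixed-axis compound train (all bearings frame-fixed)
mesh 1 [74T→34T]: |ω|/ω_in = 1×74/34 = 37/17, sense flips to −
mesh 2 [37T→54T]: |ω|/ω_in = (37/17)×37/54 = 1369/918, sense flips to +
mesh 3 [54T→70T]: |ω|/ω_in = (1369/918)×54/70 = 1369/1190, sense flips to −
mesh 4 [33T→81T]: |ω|/ω_in = (1369/1190)×33/81 = 15059/32130, sense flips to +
signed output speed (× input speed) = 15059/32130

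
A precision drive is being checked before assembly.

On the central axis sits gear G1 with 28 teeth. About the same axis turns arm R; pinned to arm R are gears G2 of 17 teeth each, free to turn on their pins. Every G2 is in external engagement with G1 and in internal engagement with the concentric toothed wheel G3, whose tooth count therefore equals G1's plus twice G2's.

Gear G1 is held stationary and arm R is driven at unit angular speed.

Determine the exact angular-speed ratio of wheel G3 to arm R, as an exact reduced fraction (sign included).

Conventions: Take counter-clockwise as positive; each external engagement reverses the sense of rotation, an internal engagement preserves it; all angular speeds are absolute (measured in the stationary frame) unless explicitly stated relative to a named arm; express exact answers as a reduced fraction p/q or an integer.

45/31

planetary set (28T centre, 17T on arm, 62T internal) — Willis relation
ring teeth: 28 + 2·17 = 62
28(ω_sun−ω_arm) = −62(ω_ring−ω_arm),  ω_sun = 0, ω_arm = 1
ω_ring = 1 − (28/62)(0−1) = 45/31
ω_out/ω_in = 45/31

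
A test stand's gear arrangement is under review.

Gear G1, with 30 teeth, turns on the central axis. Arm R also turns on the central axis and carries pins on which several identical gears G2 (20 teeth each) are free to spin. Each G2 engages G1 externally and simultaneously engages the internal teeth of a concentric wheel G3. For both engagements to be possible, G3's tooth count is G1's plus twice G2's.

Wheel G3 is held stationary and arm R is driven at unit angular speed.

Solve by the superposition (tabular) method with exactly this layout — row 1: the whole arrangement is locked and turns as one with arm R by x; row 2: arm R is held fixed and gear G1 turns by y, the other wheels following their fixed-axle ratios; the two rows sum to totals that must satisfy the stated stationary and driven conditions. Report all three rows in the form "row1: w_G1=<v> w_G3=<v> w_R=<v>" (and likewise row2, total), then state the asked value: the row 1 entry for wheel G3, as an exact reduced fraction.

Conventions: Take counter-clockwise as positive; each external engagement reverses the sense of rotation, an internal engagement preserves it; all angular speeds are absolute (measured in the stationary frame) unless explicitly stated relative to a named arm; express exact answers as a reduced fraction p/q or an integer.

row1: w_G1=1 w_G3=1 w_R=1
row2: w_G1=7/3 w_G3=-1 w_R=0
total: w_G1=10/3 w_G3=0 w_R=1
asked value: 1

topology: planetary set — G1 30T / G2 20T / G3 70T, arm = carrier (Willis)
row 1 — lock + rotate with arm: ω_sun = ω_ring = ω_arm = x
row 2 (arm held, sun turns y): ω_ring = −(30/70)·y, ω_arm = 0
boundary: total ω_ring = x − (30/70)·y = 0 and total ω_arm = x = 1  ⇒  y = 7/3, x = 1
row 2 ring = −(30/70)·7/3 = -1
totals (row 1 + row 2): sun 1 + 7/3 = 10/3, ring 1 + (-1) = 0, arm 1 + 0 = 1
asked cell (row1, ring) = 1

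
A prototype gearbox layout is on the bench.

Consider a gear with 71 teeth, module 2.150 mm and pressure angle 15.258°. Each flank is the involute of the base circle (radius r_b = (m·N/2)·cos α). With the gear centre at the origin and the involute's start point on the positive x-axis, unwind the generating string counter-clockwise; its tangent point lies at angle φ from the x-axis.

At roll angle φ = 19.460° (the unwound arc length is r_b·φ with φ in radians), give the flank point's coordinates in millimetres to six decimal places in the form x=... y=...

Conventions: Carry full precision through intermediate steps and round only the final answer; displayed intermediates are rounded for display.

recognized (one wheel, involute flank): single-mesh tooth geometry, m = 2.150, N = 71
pitch radius r_p = m·N/2 = 2.150·71/2 = 76.325000
base radius r_b = r_p·cos α = 76.325000·cos 15.258° = 73.634589
roll angle φ = 19.460° = 0.33964107 rad
x = r_b·(cos φ + φ·sin φ) = 77.759987
y = r_b·(sin φ − φ·cos φ) = 0.950612

x=77.759987 y=0.950612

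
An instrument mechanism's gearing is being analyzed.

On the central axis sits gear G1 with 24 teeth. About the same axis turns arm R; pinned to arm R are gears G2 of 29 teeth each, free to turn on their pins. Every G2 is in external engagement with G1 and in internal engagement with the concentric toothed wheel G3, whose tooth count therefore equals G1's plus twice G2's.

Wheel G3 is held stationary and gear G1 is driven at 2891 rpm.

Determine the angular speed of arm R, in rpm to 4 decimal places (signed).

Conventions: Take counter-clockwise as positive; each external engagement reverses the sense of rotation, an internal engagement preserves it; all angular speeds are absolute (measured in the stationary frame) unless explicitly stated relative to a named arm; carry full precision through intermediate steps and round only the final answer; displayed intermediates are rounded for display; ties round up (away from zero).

+654.5660 rpm

recognized (axles ride arm R): planetary set, 24/29/82 teeth
normalise by the input: solve with ω_sun = 1, then scale by 2891 rpm
ring teeth: 24 + 2·29 = 82
24(ω_sun−ω_arm) = −82(ω_ring−ω_arm),  ω_ring = 0, ω_sun = 1
24(1−ω_arm) = −82(0−ω_arm)  ⇒  106·ω_arm = 24  ⇒  ω_arm = 12/53
scale: ω_arm = 12/53 × 2891 rpm = +654.5660 rpm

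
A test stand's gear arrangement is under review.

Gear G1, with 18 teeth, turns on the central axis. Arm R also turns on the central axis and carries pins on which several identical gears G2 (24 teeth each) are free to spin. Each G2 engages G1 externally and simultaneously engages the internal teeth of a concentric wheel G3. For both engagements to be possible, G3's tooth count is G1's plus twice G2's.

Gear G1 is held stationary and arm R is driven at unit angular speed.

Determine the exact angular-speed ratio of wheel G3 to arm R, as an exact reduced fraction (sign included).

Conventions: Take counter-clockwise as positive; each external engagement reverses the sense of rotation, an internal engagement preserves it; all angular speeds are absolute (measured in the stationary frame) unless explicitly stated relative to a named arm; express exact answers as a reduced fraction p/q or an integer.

14/11

planetary set (18T centre, 24T on arm, 66T internal) — Willis relation
ring teeth: 18 + 2·24 = 66
18(ω_sun−ω_arm) = −66(ω_ring−ω_arm),  ω_sun = 0, ω_arm = 1
ω_ring = 1 − (18/66)(0−1) = 14/11
ω_out/ω_in = 14/11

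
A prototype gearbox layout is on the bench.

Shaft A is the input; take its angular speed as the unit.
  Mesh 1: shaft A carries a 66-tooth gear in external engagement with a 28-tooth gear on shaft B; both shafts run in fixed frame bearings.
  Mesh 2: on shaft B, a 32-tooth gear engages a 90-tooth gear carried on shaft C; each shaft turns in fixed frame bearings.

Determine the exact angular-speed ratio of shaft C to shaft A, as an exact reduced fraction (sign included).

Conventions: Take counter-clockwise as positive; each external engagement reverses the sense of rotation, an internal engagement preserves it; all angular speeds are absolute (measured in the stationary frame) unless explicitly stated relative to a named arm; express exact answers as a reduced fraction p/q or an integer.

class = fixed-axis compound train [2 meshes; 2 ratios multiply, 2 sense flips]
mesh 1 [66T→28T]: running ratio 33/14, sense −
mesh 2 [32T→90T]: running ratio 88/105, sense +
ω_out/ω_in = 88/105

88/105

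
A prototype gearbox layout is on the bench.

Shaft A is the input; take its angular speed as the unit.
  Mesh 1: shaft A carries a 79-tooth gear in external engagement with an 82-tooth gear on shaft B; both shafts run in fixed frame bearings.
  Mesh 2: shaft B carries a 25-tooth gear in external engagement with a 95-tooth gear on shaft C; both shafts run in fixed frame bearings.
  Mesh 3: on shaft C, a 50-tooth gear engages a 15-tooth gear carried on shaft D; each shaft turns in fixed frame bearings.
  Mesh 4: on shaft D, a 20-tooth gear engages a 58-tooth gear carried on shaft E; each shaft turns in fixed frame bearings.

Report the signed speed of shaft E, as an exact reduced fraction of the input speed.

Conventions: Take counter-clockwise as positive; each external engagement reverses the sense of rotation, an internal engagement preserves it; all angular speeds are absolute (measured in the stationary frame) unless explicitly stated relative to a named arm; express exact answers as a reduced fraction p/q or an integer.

4-mesh fixed-axis compound train (all bearings frame-fixed)
mesh 1 [79T→82T]: |ω|/ω_in = 1×79/82 = 79/82, sense flips to −
mesh 2 [25T→95T]: |ω|/ω_in = (79/82)×25/95 = 395/1558, sense flips to +
mesh 3 [50T→15T]: |ω|/ω_in = (395/1558)×50/15 = 1975/2337, sense flips to −
mesh 4 [20T→58T]: |ω|/ω_in = (1975/2337)×20/58 = 19750/67773, sense flips to +
signed output speed (× input speed) = 19750/67773

19750/67773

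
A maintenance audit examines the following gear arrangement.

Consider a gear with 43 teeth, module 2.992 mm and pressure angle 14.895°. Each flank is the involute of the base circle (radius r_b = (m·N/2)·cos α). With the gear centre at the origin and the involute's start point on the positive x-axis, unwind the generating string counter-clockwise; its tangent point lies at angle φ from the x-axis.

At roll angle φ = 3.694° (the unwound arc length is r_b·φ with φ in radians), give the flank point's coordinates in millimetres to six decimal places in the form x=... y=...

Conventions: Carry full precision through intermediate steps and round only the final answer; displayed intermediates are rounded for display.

x=62.295553 y=0.005551

topology: single-mesh involute geometry — m = 2.992, N = 43
pitch radius r_p = m·N/2 = 2.992·43/2 = 64.328000
base radius r_b = r_p·cos α = 64.328000·cos 14.895° = 62.166484
roll angle φ = 3.694° = 0.06447246 rad
x = r_b·(cos φ + φ·sin φ) = 62.295553
y = r_b·(sin φ − φ·cos φ) = 0.005551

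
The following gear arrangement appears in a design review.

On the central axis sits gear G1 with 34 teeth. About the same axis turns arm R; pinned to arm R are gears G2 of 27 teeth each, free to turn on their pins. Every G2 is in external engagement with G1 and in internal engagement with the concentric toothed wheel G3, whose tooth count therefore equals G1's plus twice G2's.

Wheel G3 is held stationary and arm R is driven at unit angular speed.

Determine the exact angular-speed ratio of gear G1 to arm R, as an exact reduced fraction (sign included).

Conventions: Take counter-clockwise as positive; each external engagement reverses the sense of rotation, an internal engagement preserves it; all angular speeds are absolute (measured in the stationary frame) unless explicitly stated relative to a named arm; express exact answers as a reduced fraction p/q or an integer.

topology: planetary set — G1 34T / G2 27T / G3 88T, arm = carrier (Willis)
ring teeth: 34 + 2·27 = 88
34(ω_sun−ω_arm) = −88(ω_ring−ω_arm),  ω_ring = 0, ω_arm = 1
ω_sun = 1 − (88/34)(0−1) = 61/17
ω_out/ω_in = 61/17

61/17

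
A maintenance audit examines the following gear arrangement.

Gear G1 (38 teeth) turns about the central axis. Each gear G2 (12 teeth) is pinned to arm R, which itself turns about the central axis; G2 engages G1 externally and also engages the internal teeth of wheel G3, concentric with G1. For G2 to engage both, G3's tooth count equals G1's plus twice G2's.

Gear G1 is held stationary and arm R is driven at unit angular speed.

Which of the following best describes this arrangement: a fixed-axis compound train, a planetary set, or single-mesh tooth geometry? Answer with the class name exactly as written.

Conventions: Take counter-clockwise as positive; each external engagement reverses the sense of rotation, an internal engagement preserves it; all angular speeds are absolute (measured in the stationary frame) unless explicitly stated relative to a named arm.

planetary set

topology: planetary set — G1 38T / G2 12T / G3 62T, arm = carrier (Willis)
classification: planetary set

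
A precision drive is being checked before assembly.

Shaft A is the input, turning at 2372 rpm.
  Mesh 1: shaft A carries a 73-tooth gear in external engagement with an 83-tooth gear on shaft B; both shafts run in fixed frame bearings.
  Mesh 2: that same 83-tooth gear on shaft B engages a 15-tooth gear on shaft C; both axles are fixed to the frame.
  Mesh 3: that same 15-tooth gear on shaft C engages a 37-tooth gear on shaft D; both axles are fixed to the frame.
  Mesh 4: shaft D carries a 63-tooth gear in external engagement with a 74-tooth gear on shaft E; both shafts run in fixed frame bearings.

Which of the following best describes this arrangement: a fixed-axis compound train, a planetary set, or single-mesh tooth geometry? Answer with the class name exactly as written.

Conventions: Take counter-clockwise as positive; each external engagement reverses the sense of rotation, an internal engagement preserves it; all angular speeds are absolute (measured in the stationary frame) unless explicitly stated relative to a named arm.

fixed-axis compound train

4-mesh fixed-axis compound train (all bearings frame-fixed)
classification: fixed-axis compound train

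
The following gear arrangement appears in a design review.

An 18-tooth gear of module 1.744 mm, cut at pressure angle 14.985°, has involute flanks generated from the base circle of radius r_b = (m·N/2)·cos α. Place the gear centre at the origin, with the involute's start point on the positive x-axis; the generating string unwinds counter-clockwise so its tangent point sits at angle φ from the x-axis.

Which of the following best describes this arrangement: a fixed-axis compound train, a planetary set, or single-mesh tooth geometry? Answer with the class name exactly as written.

single-mesh tooth geometry

recognized (one wheel, involute flank): single-mesh tooth geometry, m = 1.744, N = 18
classification: single-mesh tooth geometry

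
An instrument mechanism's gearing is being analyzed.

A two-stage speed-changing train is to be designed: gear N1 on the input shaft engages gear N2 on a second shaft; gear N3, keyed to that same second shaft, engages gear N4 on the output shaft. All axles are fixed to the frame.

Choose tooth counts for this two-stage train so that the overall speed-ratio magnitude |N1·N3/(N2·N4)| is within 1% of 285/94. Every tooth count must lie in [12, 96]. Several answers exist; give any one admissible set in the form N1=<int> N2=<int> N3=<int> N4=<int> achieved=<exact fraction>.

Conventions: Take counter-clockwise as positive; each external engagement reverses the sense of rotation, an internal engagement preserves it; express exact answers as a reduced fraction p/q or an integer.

2-stage fixed-axis compound train for ratio 285/94
target = 285/94 in lowest terms: an exact hit needs N1·N3 = k·285 and N2·N4 = k·94 for one integer k, every count in [12, 96]; additionally prefer no 1:1 stage (N1 ≠ N2, N3 ≠ N4)
k = 1…5: no 1:1-free in-range split of k·285 and k·94 into factor pairs; take k = 6
k = 6: N1·N3 = 1710 = 18·95, N2·N4 = 564 = 12·47
achieved = 18·95/(12·47) = 285/94; |achieved − target| = 0 ≤ 57/1880 ✓

N1=18 N2=12 N3=95 N4=47 achieved=285/94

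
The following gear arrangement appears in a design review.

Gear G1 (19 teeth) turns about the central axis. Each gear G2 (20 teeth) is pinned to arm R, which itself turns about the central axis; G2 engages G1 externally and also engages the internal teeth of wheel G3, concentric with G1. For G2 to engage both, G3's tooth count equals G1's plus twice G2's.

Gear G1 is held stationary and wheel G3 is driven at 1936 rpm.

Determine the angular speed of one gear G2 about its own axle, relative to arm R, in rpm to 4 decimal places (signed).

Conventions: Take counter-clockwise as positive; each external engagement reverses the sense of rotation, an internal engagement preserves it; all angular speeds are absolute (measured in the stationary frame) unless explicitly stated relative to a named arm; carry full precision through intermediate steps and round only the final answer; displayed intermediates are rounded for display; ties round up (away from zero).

+1391.1897 rpm

topology: planetary set — G1 19T / G2 20T / G3 59T, arm = carrier (Willis)
normalise by the input: solve with ω_ring = 1, then scale by 1936 rpm
ring teeth: 19 + 2·20 = 59
19(ω_sun−ω_arm) = −59(ω_ring−ω_arm),  ω_sun = 0, ω_ring = 1
19(0−ω_arm) = −59(1−ω_arm)  ⇒  78·ω_arm = 59  ⇒  ω_arm = 59/78
sun–planet mesh: 19·(0−59/78) = −20·(ω_p−ω_arm)  ⇒  ω_p−ω_arm = 1121/1560
scale: ω_p−ω_arm = 1121/1560 × 1936 rpm = +1391.1897 rpm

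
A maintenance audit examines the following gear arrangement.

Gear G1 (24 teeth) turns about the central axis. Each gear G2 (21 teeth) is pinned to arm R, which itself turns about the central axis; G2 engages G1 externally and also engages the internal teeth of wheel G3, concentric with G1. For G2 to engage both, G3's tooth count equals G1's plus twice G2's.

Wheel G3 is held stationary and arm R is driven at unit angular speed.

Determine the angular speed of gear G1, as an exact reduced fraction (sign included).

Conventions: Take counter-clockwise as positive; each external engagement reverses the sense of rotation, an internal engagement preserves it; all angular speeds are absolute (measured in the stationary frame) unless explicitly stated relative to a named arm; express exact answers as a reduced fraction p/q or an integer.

15/4

topology: planetary set — G1 24T / G2 21T / G3 66T, arm = carrier (Willis)
ring teeth: 24 + 2·21 = 66
24(ω_sun−ω_arm) = −66(ω_ring−ω_arm),  ω_ring = 0, ω_arm = 1
ω_sun = 1 − (66/24)(0−1) = 15/4
exact speed ratio = 15/4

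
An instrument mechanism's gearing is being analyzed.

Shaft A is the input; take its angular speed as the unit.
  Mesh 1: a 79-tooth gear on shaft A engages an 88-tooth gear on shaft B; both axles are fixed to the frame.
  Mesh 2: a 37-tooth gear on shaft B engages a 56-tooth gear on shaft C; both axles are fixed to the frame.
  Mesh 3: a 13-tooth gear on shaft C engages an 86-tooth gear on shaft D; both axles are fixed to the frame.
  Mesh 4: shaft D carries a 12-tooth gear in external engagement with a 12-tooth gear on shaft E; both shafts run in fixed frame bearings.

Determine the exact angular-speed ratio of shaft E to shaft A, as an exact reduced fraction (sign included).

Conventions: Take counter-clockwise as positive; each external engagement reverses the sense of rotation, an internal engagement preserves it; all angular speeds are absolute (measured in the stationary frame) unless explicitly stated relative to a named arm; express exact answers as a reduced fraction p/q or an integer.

37999/423808

class = fixed-axis compound train [4 meshes; 4 ratios multiply, 4 sense flips]
mesh 1 [79T→88T]: running ratio 79/88, sense −
mesh 2 [37T→56T]: running ratio 2923/4928, sense +
mesh 3 [13T→86T]: running ratio 37999/423808, sense −
mesh 4 [12T→12T]: running ratio 37999/423808, sense +
ω_out/ω_in = 37999/423808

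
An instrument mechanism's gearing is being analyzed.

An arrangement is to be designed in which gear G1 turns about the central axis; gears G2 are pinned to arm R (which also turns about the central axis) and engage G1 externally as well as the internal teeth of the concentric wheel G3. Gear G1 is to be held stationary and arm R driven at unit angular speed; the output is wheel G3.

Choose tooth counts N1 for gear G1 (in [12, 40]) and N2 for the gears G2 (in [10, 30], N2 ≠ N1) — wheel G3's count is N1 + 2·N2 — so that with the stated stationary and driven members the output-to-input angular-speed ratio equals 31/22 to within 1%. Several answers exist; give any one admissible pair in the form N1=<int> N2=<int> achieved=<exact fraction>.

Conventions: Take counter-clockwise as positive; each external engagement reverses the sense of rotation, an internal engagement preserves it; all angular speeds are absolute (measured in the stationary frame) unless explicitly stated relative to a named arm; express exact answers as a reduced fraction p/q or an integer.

topology: planetary set — design target 31/22, arm = carrier (Willis)
Willis with ω_sun = 0: ω_ring/ω_arm = (N1+N3)/N3; set equal to 31/22  ⇒  N3/N1 = 1/(31/22 − 1) = 22/9
N3 = N1 + 2·N2  ⇒  N2/N1 = (N3/N1 − 1)/2 = (22/9 − 1)/2 = 13/18
smallest multiple with N1 ≥ 12 and N2 ≥ 10: k = 1  ⇒  N1 = 1·18 = 18, N2 = 1·13 = 13 (N1 ≤ 40, N2 ≤ 30, N2 ≠ N1 ✓), N3 = 18 + 2·13 = 44
check: (N1+N3)/N3 with N1 = 18, N3 = 44 gives 31/22; |achieved − target| = 0 ≤ 31/2200 ✓

N1=18 N2=13 achieved=31/22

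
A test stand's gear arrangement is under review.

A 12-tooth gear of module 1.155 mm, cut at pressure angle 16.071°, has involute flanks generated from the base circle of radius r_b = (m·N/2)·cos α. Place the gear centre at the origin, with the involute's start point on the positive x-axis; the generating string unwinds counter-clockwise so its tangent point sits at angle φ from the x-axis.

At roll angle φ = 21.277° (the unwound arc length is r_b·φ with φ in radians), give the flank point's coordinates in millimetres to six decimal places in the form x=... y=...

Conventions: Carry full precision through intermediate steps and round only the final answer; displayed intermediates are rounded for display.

single-mesh involute tooth geometry (12T wheel at module 1.155)
pitch radius r_p = m·N/2 = 1.155·12/2 = 6.930000
base radius r_b = r_p·cos α = 6.930000·cos 16.071° = 6.659171
roll angle φ = 21.277° = 0.37135370 rad
x = r_b·(cos φ + φ·sin φ) = 7.102624
y = r_b·(sin φ − φ·cos φ) = 0.112114

x=7.102624 y=0.112114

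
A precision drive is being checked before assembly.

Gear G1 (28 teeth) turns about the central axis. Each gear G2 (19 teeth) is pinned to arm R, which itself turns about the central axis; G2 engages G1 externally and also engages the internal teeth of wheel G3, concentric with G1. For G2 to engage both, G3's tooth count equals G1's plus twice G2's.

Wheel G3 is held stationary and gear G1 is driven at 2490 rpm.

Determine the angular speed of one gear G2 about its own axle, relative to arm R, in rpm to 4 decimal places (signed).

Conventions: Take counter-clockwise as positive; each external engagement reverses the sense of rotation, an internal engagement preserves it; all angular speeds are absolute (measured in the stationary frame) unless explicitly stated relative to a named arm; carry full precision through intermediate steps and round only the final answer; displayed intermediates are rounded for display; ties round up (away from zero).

-2576.4390 rpm

class = planetary set [G3 = 28+2·19 = 66; Willis about the carrier]
normalise by the input: solve with ω_sun = 1, then scale by 2490 rpm
ring teeth: 28 + 2·19 = 66
28(ω_sun−ω_arm) = −66(ω_ring−ω_arm),  ω_ring = 0, ω_sun = 1
28(1−ω_arm) = −66(0−ω_arm)  ⇒  94·ω_arm = 28  ⇒  ω_arm = 14/47
sun–planet mesh: 28·(1−14/47) = −19·(ω_p−ω_arm)  ⇒  ω_p−ω_arm = -924/893
scale: ω_p−ω_arm = -924/893 × 2490 rpm = -2576.4390 rpm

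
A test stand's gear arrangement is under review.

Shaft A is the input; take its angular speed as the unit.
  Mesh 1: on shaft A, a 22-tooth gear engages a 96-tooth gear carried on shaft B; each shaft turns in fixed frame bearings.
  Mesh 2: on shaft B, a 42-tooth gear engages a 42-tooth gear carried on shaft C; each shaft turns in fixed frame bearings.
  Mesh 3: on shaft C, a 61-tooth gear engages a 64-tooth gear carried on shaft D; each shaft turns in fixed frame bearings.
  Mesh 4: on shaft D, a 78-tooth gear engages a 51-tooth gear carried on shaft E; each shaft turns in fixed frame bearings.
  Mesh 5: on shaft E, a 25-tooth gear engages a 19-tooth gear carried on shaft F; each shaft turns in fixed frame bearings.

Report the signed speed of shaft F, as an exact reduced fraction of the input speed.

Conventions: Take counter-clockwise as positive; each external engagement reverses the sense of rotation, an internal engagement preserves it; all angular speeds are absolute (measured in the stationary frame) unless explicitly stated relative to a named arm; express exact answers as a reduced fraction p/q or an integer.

-218075/496128

5-mesh fixed-axis compound train (all bearings frame-fixed)
mesh 1 [22T→96T]: |ω|/ω_in = 1×22/96 = 11/48, sense flips to −
mesh 2 [42T→42T]: |ω|/ω_in = (11/48)×42/42 = 11/48, sense flips to +
mesh 3 [61T→64T]: |ω|/ω_in = (11/48)×61/64 = 671/3072, sense flips to −
mesh 4 [78T→51T]: |ω|/ω_in = (671/3072)×78/51 = 8723/26112, sense flips to +
mesh 5 [25T→19T]: |ω|/ω_in = (8723/26112)×25/19 = 218075/496128, sense flips to −
signed output speed (× input speed) = -218075/496128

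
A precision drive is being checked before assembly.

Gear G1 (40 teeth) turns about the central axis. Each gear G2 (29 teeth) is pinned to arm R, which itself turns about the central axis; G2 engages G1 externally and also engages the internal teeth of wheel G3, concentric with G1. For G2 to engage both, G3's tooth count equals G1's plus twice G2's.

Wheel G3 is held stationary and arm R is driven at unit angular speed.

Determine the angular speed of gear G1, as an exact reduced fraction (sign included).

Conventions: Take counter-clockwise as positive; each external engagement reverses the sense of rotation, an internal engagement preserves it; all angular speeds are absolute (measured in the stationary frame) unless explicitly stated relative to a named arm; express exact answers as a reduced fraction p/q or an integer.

69/20

planetary set (40T centre, 29T on arm, 98T internal) — Willis relation
ring teeth: 40 + 2·29 = 98
40(ω_sun−ω_arm) = −98(ω_ring−ω_arm),  ω_ring = 0, ω_arm = 1
ω_sun = 1 − (98/40)(0−1) = 69/20
exact speed ratio = 69/20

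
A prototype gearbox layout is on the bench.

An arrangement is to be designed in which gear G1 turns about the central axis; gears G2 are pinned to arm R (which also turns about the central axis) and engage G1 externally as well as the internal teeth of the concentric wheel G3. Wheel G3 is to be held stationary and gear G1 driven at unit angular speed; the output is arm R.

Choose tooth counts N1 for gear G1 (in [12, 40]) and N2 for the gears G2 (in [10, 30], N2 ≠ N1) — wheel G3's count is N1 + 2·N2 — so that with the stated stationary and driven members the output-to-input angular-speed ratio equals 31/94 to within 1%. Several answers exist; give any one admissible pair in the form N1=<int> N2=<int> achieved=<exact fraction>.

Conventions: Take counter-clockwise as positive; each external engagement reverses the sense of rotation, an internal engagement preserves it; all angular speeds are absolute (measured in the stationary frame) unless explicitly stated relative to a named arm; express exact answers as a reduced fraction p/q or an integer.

topology: planetary set — design target 31/94, arm = carrier (Willis)
Willis with ω_ring = 0: ω_arm/ω_sun = N1/(N1+N3); set equal to 31/94  ⇒  N3/N1 = 1/(31/94) − 1 = 63/31
N3 = N1 + 2·N2  ⇒  N2/N1 = (N3/N1 − 1)/2 = (63/31 − 1)/2 = 16/31
smallest multiple with N1 ≥ 12 and N2 ≥ 10: k = 1  ⇒  N1 = 1·31 = 31, N2 = 1·16 = 16 (N1 ≤ 40, N2 ≤ 30, N2 ≠ N1 ✓), N3 = 31 + 2·16 = 63
check: N1/(N1+N3) with N1 = 31, N3 = 63 gives 31/94; |achieved − target| = 0 ≤ 31/9400 ✓

N1=31 N2=16 achieved=31/94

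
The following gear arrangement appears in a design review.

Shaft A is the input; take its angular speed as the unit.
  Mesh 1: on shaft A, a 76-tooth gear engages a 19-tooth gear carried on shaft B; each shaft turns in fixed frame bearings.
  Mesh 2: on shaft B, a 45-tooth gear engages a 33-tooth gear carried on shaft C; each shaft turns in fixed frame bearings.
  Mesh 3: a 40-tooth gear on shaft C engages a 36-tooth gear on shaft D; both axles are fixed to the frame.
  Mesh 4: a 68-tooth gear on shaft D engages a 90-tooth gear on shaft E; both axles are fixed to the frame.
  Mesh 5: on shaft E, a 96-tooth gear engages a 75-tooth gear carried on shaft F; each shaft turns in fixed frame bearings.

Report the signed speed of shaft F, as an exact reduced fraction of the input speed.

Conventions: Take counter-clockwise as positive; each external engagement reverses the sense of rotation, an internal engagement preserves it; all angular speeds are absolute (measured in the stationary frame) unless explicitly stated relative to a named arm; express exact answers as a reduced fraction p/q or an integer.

5-mesh fixed-axis compound train (all bearings frame-fixed)
mesh 1 [76T→19T]: |ω|/ω_in = 1×76/19 = 4, sense flips to −
mesh 2 [45T→33T]: |ω|/ω_in = 4×45/33 = 60/11, sense flips to +
mesh 3 [40T→36T]: |ω|/ω_in = (60/11)×40/36 = 200/33, sense flips to −
mesh 4 [68T→90T]: |ω|/ω_in = (200/33)×68/90 = 1360/297, sense flips to +
mesh 5 [96T→75T]: |ω|/ω_in = (1360/297)×96/75 = 8704/1485, sense flips to −
signed output speed (× input speed) = -8704/1485

-8704/1485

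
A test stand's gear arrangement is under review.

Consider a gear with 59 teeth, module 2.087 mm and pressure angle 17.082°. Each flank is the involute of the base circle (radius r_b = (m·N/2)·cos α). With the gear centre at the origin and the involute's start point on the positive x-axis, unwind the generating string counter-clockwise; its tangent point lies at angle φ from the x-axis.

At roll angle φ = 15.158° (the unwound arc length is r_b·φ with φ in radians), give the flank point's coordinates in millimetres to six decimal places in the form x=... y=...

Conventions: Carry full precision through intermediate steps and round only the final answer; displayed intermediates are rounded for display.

class = single-mesh tooth geometry [base-circle involute, m = 2.087, 59T]
pitch radius r_p = m·N/2 = 2.087·59/2 = 61.566500
base radius r_b = r_p·cos α = 61.566500·cos 17.082° = 58.850515
roll angle φ = 15.158° = 0.26455701 rad
x = r_b·(cos φ + φ·sin φ) = 60.874105
y = r_b·(sin φ − φ·cos φ) = 0.360698

x=60.874105 y=0.360698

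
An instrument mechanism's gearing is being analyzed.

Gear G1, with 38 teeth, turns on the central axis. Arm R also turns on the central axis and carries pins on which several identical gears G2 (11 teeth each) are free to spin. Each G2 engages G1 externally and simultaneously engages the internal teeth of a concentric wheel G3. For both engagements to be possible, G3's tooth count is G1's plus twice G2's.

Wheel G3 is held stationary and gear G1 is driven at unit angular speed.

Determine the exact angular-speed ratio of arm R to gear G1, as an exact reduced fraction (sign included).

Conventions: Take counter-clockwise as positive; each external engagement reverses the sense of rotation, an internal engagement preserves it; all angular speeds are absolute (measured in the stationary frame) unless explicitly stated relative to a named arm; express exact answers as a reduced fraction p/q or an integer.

19/49

planetary set (38T centre, 11T on arm, 60T internal) — Willis relation
ring teeth: 38 + 2·11 = 60
38(ω_sun−ω_arm) = −60(ω_ring−ω_arm),  ω_ring = 0, ω_sun = 1
38(1−ω_arm) = −60(0−ω_arm)  ⇒  98·ω_arm = 38  ⇒  ω_arm = 19/49
ω_out/ω_in = 19/49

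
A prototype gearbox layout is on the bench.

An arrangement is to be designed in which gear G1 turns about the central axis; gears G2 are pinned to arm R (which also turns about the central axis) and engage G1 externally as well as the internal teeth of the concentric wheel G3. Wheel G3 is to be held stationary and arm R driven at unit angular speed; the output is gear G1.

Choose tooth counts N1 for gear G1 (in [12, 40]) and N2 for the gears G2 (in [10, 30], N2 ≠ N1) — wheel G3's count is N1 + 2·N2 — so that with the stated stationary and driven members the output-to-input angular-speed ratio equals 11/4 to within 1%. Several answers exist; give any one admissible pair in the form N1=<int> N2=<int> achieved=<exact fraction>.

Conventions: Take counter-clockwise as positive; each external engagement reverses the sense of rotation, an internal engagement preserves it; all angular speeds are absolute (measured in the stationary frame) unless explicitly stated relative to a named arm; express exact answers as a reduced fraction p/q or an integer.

class = planetary set [ratio 11/4 wanted; Willis about the carrier]
Willis with ω_ring = 0: ω_sun/ω_arm = (N1+N3)/N1; set equal to 11/4  ⇒  N3/N1 = 11/4 − 1 = 7/4
N3 = N1 + 2·N2  ⇒  N2/N1 = (N3/N1 − 1)/2 = (7/4 − 1)/2 = 3/8
smallest multiple with N1 ≥ 12 and N2 ≥ 10: k = 4  ⇒  N1 = 4·8 = 32, N2 = 4·3 = 12 (N1 ≤ 40, N2 ≤ 30, N2 ≠ N1 ✓), N3 = 32 + 2·12 = 56
check: (N1+N3)/N1 with N1 = 32, N3 = 56 gives 11/4; |achieved − target| = 0 ≤ 11/400 ✓

N1=32 N2=12 achieved=11/4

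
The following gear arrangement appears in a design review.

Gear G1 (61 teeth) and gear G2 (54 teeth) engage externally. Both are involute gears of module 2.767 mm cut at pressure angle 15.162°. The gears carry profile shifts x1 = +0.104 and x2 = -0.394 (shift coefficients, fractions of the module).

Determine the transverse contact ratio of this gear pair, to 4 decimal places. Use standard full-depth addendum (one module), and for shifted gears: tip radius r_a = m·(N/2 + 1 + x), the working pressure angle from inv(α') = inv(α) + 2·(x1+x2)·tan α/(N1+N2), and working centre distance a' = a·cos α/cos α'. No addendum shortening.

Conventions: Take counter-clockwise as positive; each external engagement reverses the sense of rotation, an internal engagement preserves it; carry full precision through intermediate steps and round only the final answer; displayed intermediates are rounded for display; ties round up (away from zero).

2.2302

single-mesh involute tooth geometry (61T engaging 54T at module 2.767)
base radii: r_b1 = 81.455777, r_b2 = 72.108393
tip radii: r_a1 = 87.448268, r_a2 = 76.385802
inv(α') = inv(15.162°) + 2·(+0.104-0.394)·tan α/(61+54) = 0.00498842  ⇒  α' = 14.00600°
a' = a·cos α / cos α' = 159.1025·cos 15.162°/cos 14.00600° = 158.269459
action lengths: √(r_a1²−r_b1²) = 31.814399, √(r_a2²−r_b2²) = 25.202588
base pitch p_b = π·m·cos α = 8.390192
CR = (31.814399 + 25.202588 − 158.269459·sin 14.00600°)/8.390192 = 2.230230
contact ratio ≈ 2.2302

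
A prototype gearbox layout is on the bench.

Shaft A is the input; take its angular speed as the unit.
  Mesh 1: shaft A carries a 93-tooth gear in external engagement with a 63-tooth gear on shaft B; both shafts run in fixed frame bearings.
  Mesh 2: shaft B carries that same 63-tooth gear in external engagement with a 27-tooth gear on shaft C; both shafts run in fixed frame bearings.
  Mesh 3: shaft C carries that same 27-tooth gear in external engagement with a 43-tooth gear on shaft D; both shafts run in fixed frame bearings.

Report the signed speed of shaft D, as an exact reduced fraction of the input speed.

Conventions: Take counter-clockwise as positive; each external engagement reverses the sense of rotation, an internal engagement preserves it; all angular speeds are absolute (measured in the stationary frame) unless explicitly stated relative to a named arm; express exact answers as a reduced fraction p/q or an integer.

3-mesh fixed-axis compound train (all bearings frame-fixed)
mesh 1 [93T→63T]: |ω|/ω_in = 1×93/63 = 31/21, sense flips to −
mesh 2 [63T→27T]: |ω|/ω_in = (31/21)×63/27 = 31/9, sense flips to +
mesh 3 [27T→43T]: |ω|/ω_in = (31/9)×27/43 = 93/43, sense flips to −
signed output speed (× input speed) = -93/43

-93/43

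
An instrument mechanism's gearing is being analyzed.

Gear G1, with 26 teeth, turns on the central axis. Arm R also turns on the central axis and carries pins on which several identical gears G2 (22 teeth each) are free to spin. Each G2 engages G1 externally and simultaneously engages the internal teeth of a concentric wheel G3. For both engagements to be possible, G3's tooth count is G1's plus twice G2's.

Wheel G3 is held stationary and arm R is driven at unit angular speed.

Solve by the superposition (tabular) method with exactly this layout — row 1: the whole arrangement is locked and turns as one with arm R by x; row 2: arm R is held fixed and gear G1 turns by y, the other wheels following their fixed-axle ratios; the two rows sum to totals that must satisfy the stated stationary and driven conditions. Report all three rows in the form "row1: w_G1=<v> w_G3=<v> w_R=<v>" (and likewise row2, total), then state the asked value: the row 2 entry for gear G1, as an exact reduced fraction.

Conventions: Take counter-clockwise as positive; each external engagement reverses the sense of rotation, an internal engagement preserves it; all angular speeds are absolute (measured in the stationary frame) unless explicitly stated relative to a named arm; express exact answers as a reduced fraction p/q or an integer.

row1: w_G1=1 w_G3=1 w_R=1
row2: w_G1=35/13 w_G3=-1 w_R=0
total: w_G1=48/13 w_G3=0 w_R=1
asked value: 35/13

class = planetary set [G3 = 26+2·22 = 70; Willis about the carrier]
row 1 (train locked, turned with arm): all members turn x
row 2 — arm fixed, fixed-axis ratios: sun y, ring −(26/70)·y, arm 0
boundary: total ω_ring = x − (26/70)·y = 0 and total ω_arm = x = 1  ⇒  y = 35/13, x = 1
row 2 ring = −(26/70)·35/13 = -1
totals (row 1 + row 2): sun 1 + 35/13 = 48/13, ring 1 + (-1) = 0, arm 1 + 0 = 1
asked cell (row2, sun) = 35/13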